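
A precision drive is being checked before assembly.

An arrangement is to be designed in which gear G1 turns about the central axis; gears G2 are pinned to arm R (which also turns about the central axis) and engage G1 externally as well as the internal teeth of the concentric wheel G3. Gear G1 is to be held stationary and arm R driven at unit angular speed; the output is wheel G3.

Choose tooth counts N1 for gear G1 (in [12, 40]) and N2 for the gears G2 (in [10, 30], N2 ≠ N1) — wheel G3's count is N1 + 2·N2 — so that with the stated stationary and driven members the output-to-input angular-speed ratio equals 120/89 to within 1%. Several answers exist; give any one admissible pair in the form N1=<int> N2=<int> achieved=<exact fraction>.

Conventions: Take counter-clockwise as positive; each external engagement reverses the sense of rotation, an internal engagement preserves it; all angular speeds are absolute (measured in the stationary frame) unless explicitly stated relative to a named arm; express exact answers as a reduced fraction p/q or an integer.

N1=31 N2=29 achieved=120/89

topology: planetary set — design target 120/89, arm = carrier (Willis)
Willis with ω_sun = 0: ω_ring/ω_arm = (N1+N3)/N3; set equal to 120/89  ⇒  N3/N1 = 1/(120/89 − 1) = 89/31
N3 = N1 + 2·N2  ⇒  N2/N1 = (N3/N1 − 1)/2 = (89/31 − 1)/2 = 29/31
smallest multiple with N1 ≥ 12 and N2 ≥ 10: k = 1  ⇒  N1 = 1·31 = 31, N2 = 1·29 = 29 (N1 ≤ 40, N2 ≤ 30, N2 ≠ N1 ✓), N3 = 31 + 2·29 = 89
check: (N1+N3)/N3 with N1 = 31, N3 = 89 gives 120/89; |achieved − target| = 0 ≤ 6/445 ✓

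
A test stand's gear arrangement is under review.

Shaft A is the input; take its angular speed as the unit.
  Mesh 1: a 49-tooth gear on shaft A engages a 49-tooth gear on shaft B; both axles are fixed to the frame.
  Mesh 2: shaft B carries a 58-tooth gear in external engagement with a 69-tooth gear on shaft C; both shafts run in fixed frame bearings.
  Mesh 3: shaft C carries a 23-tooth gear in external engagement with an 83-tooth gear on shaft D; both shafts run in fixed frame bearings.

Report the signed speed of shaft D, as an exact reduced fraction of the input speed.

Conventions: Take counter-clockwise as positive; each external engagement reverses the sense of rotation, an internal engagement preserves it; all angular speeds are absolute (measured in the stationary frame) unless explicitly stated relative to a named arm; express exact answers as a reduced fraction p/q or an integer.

-58/249

3-mesh fixed-axis compound train (all bearings frame-fixed)
mesh 1 [49T→49T]: |ω|/ω_in = 1×49/49 = 1, sense flips to −
mesh 2 [58T→69T]: |ω|/ω_in = 1×58/69 = 58/69, sense flips to +
mesh 3 [23T→83T]: |ω|/ω_in = (58/69)×23/83 = 58/249, sense flips to −
signed output speed (× input speed) = -58/249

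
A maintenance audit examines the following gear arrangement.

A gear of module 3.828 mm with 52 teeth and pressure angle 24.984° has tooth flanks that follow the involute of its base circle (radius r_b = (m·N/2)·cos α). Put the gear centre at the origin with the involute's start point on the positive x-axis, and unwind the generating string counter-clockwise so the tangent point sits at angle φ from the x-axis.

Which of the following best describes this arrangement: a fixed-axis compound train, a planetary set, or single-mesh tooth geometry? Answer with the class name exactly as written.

single-mesh tooth geometry

class = single-mesh tooth geometry [base-circle involute, m = 3.828, 52T]
classification: single-mesh tooth geometry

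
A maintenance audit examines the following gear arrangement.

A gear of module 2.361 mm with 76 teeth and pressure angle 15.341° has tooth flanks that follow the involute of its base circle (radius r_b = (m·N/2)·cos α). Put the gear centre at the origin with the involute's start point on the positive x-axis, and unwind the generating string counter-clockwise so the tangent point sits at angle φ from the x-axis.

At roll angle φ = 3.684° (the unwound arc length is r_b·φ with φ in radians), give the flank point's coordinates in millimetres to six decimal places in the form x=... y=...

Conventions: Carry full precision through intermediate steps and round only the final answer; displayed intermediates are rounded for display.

recognized (one wheel, involute flank): single-mesh tooth geometry, m = 2.361, N = 76
pitch radius r_p = m·N/2 = 2.361·76/2 = 89.718000
base radius r_b = r_p·cos α = 89.718000·cos 15.341° = 86.521199
roll angle φ = 3.684° = 0.06429793 rad
x = r_b·(cos φ + φ·sin φ) = 86.699864
y = r_b·(sin φ − φ·cos φ) = 0.007663

x=86.699864 y=0.007663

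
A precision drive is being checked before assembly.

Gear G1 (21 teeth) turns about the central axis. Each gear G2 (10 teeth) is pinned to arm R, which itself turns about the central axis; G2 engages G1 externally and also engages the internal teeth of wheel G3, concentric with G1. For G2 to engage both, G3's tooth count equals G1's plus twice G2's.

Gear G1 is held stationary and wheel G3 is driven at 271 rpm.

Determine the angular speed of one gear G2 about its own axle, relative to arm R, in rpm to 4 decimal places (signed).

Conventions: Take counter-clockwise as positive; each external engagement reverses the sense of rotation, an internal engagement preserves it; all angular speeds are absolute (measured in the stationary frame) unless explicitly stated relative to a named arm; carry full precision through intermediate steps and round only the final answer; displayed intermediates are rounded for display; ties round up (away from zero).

topology: planetary set — G1 21T / G2 10T / G3 41T, arm = carrier (Willis)
normalise by the input: solve with ω_ring = 1, then scale by 271 rpm
ring teeth: 21 + 2·10 = 41
21(ω_sun−ω_arm) = −41(ω_ring−ω_arm),  ω_sun = 0, ω_ring = 1
21(0−ω_arm) = −41(1−ω_arm)  ⇒  62·ω_arm = 41  ⇒  ω_arm = 41/62
sun–planet mesh: 21·(0−41/62) = −10·(ω_p−ω_arm)  ⇒  ω_p−ω_arm = 861/620
scale: ω_p−ω_arm = 861/620 × 271 rpm = +376.3403 rpm

+376.3403 rpm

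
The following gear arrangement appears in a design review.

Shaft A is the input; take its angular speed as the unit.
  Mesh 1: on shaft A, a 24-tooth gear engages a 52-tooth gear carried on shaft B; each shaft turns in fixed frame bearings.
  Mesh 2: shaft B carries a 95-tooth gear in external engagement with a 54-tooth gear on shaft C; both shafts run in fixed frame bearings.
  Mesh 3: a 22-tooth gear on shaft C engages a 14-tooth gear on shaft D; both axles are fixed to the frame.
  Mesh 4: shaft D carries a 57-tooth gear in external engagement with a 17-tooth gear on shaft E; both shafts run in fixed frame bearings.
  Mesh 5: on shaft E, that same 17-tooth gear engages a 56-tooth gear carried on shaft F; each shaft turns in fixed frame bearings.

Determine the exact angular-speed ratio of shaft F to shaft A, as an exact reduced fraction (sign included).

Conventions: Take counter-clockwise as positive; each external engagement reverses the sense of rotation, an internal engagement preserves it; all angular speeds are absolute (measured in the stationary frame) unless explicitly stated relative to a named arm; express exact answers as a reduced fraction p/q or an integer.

-19855/15288

class = fixed-axis compound train [5 meshes; 5 ratios multiply, 5 sense flips]
mesh 1 [24T→52T]: running ratio 6/13, sense −
mesh 2 [95T→54T]: running ratio 95/117, sense +
mesh 3 [22T→14T]: running ratio 1045/819, sense −
mesh 4 [57T→17T]: running ratio 19855/4641, sense +
mesh 5 [17T→56T]: running ratio 19855/15288, sense −
ω_out/ω_in = -19855/15288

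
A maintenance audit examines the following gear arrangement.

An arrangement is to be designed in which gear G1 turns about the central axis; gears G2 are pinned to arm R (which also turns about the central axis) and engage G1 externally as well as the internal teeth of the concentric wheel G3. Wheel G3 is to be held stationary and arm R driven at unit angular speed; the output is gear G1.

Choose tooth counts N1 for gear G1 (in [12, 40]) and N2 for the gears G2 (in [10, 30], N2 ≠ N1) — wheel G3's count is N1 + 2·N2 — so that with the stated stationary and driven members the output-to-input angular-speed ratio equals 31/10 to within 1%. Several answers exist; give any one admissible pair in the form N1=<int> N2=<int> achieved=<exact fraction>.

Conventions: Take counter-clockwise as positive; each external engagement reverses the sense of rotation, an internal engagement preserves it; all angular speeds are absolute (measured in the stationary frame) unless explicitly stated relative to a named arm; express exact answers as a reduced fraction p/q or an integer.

topology: planetary set — design target 31/10, arm = carrier (Willis)
Willis with ω_ring = 0: ω_sun/ω_arm = (N1+N3)/N1; set equal to 31/10  ⇒  N3/N1 = 31/10 − 1 = 21/10
N3 = N1 + 2·N2  ⇒  N2/N1 = (N3/N1 − 1)/2 = (21/10 − 1)/2 = 11/20
smallest multiple with N1 ≥ 12 and N2 ≥ 10: k = 1  ⇒  N1 = 1·20 = 20, N2 = 1·11 = 11 (N1 ≤ 40, N2 ≤ 30, N2 ≠ N1 ✓), N3 = 20 + 2·11 = 42
check: (N1+N3)/N1 with N1 = 20, N3 = 42 gives 31/10; |achieved − target| = 0 ≤ 31/1000 ✓

N1=20 N2=11 achieved=31/10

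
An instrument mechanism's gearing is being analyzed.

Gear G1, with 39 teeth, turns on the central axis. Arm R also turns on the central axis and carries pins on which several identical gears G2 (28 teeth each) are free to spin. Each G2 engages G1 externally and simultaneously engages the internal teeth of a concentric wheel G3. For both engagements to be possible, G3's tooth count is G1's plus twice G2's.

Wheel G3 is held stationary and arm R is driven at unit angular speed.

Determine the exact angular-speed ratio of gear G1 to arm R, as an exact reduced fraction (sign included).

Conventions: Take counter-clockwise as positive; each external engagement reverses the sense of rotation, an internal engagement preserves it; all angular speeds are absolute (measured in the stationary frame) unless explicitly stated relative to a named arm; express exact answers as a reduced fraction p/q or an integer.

topology: planetary set — G1 39T / G2 28T / G3 95T, arm = carrier (Willis)
ring teeth: 39 + 2·28 = 95
39(ω_sun−ω_arm) = −95(ω_ring−ω_arm),  ω_ring = 0, ω_arm = 1
ω_sun = 1 − (95/39)(0−1) = 134/39
ω_out/ω_in = 134/39

134/39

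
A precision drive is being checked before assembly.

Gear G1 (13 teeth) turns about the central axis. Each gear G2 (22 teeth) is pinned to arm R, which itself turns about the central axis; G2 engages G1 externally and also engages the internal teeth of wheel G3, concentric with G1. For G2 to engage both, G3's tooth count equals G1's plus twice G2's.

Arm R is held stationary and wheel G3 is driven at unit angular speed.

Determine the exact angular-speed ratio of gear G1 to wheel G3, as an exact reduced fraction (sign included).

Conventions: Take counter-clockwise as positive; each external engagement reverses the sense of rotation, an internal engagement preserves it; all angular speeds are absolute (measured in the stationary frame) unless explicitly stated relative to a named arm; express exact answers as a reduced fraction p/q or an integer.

-57/13

recognized (axles ride arm R): planetary set, 13/22/57 teeth
ring teeth: 13 + 2·22 = 57
13(ω_sun−ω_arm) = −57(ω_ring−ω_arm),  ω_arm = 0, ω_ring = 1
ω_sun = 0 − (57/13)(1−0) = -57/13
ω_out/ω_in = -57/13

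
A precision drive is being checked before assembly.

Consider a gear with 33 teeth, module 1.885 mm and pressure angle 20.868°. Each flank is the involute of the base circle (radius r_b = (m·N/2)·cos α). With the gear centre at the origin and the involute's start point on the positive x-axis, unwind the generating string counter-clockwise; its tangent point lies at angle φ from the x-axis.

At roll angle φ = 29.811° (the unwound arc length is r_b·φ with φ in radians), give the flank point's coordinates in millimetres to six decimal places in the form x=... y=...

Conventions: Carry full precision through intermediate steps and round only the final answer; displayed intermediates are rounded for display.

x=32.733793 y=1.327907

recognized (one wheel, involute flank): single-mesh tooth geometry, m = 1.885, N = 33
pitch radius r_p = m·N/2 = 1.885·33/2 = 31.102500
base radius r_b = r_p·cos α = 31.102500·cos 20.868° = 29.062287
roll angle φ = 29.811° = 0.52030010 rad
x = r_b·(cos φ + φ·sin φ) = 32.733793
y = r_b·(sin φ − φ·cos φ) = 1.327907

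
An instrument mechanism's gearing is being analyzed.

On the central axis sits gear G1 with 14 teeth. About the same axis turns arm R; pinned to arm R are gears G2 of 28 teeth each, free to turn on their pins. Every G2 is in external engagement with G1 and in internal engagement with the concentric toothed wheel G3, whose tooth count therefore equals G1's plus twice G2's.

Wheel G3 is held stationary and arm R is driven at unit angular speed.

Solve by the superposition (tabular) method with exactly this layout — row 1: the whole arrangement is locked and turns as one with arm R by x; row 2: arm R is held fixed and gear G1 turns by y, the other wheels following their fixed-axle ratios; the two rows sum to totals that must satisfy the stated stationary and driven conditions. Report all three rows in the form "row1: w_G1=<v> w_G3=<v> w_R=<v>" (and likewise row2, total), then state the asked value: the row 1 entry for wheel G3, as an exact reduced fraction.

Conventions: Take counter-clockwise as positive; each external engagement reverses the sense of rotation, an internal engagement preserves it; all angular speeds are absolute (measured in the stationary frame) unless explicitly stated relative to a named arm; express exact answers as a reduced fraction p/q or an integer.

recognized (axles ride arm R): planetary set, 14/28/70 teeth
row 1 — lock + rotate with arm: ω_sun = ω_ring = ω_arm = x
row 2 (arm held, sun turns y): ω_ring = −(14/70)·y, ω_arm = 0
boundary: total ω_ring = x − (14/70)·y = 0 and total ω_arm = x = 1  ⇒  y = 5, x = 1
row 2 ring = −(14/70)·5 = -1
totals (row 1 + row 2): sun 1 + 5 = 6, ring 1 + (-1) = 0, arm 1 + 0 = 1
asked cell (row1, ring) = 1

row1: w_G1=1 w_G3=1 w_R=1
row2: w_G1=5 w_G3=-1 w_R=0
total: w_G1=6 w_G3=0 w_R=1
asked value: 1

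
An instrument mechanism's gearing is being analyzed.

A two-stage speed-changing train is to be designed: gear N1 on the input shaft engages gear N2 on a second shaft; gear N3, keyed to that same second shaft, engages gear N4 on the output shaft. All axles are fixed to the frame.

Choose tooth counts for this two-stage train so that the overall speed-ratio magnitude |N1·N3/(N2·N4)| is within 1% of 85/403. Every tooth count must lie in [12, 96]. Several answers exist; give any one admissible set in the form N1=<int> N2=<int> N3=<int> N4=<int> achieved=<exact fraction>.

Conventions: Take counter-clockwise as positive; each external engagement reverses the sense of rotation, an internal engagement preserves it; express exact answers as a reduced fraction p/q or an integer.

N1=15 N2=13 N3=17 N4=93 achieved=85/403

class = fixed-axis compound train [2-stage, 85/403 wanted]
target = 85/403 in lowest terms: an exact hit needs N1·N3 = k·85 and N2·N4 = k·403 for one integer k, every count in [12, 96]; additionally prefer no 1:1 stage (N1 ≠ N2, N3 ≠ N4)
k = 1…2: no 1:1-free in-range split of k·85 and k·403 into factor pairs; take k = 3
k = 3: N1·N3 = 255 = 15·17, N2·N4 = 1209 = 13·93
achieved = 15·17/(13·93) = 85/403; |achieved − target| = 0 ≤ 17/8060 ✓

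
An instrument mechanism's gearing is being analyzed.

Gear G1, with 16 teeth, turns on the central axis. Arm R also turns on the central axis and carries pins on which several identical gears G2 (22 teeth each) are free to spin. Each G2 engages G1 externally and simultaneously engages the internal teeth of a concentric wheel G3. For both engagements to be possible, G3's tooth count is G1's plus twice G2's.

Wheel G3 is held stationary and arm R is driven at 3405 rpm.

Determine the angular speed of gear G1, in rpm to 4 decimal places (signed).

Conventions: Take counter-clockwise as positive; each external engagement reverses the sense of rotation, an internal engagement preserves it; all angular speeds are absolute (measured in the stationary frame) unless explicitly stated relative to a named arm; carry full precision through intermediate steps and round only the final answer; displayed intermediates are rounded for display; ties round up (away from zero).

+16173.7500 rpm

class = planetary set [G3 = 16+2·22 = 60; Willis about the carrier]
normalise by the input: solve with ω_arm = 1, then scale by 3405 rpm
ring teeth: 16 + 2·22 = 60
16(ω_sun−ω_arm) = −60(ω_ring−ω_arm),  ω_ring = 0, ω_arm = 1
ω_sun = 1 − (60/16)(0−1) = 19/4
scale: ω_sun = 19/4 × 3405 rpm = +16173.7500 rpm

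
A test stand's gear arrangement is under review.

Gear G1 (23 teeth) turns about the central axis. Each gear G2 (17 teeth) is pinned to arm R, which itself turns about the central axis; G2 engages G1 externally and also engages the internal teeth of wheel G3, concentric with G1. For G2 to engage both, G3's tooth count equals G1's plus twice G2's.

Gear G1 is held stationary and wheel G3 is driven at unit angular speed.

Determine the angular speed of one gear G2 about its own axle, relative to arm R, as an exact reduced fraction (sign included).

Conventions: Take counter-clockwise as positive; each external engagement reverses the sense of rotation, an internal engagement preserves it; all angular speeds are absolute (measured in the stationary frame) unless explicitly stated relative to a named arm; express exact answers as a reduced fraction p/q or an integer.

class = planetary set [G3 = 23+2·17 = 57; Willis about the carrier]
ring teeth: 23 + 2·17 = 57
23(ω_sun−ω_arm) = −57(ω_ring−ω_arm),  ω_sun = 0, ω_ring = 1
23(0−ω_arm) = −57(1−ω_arm)  ⇒  80·ω_arm = 57  ⇒  ω_arm = 57/80
sun–planet mesh: 23·(0−57/80) = −17·(ω_p−ω_arm)  ⇒  ω_p−ω_arm = 1311/1360
exact speed ratio = 1311/1360

1311/1360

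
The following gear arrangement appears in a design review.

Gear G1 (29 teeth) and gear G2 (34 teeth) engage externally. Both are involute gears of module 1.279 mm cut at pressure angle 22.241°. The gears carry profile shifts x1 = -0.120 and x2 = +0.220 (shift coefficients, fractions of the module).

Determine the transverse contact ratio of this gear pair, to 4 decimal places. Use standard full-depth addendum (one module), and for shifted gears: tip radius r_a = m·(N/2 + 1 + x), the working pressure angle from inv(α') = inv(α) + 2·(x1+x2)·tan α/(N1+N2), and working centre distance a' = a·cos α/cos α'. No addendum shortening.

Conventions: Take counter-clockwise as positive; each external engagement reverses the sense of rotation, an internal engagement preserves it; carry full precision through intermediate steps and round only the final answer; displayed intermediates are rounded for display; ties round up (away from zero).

recognized (one external pair, fixed centres): single-mesh tooth geometry, m = 1.279, N1 = 29, N2 = 34
base radii: r_b1 = 17.165714, r_b2 = 20.125320
tip radii: r_a1 = 19.671020, r_a2 = 23.303380
inv(α') = inv(22.241°) + 2·(-0.120+0.220)·tan α/(29+34) = 0.02204695  ⇒  α' = 22.67627°
a' = a·cos α / cos α' = 40.2885·cos 22.241°/cos 22.67627° = 40.415219
action lengths: √(r_a1²−r_b1²) = 9.606627, √(r_a2²−r_b2²) = 11.748149
base pitch p_b = π·m·cos α = 3.719150
CR = (9.606627 + 11.748149 − 40.415219·sin 22.67627°)/3.719150 = 1.552435
contact ratio ≈ 1.5524

1.5524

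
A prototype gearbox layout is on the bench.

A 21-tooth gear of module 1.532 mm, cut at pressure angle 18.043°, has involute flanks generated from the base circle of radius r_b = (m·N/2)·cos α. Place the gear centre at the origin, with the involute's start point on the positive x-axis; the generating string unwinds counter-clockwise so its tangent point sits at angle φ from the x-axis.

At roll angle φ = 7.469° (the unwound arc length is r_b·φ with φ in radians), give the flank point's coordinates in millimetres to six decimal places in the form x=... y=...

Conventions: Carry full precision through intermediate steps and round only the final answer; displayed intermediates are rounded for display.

x=15.424365 y=0.011275

single-mesh involute tooth geometry (21T wheel at module 1.532)
pitch radius r_p = m·N/2 = 1.532·21/2 = 16.086000
base radius r_b = r_p·cos α = 16.086000·cos 18.043° = 15.294960
roll angle φ = 7.469° = 0.13035864 rad
x = r_b·(cos φ + φ·sin φ) = 15.424365
y = r_b·(sin φ − φ·cos φ) = 0.011275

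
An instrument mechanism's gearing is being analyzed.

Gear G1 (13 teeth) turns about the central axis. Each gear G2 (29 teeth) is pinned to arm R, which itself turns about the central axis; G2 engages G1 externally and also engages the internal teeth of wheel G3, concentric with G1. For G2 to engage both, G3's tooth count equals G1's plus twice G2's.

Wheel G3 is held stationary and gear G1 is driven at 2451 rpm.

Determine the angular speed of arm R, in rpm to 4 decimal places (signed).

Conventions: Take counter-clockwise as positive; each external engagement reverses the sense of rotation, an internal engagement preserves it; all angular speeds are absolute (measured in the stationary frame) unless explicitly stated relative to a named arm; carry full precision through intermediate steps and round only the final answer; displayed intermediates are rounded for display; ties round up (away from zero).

recognized (axles ride arm R): planetary set, 13/29/71 teeth
normalise by the input: solve with ω_sun = 1, then scale by 2451 rpm
ring teeth: 13 + 2·29 = 71
13(ω_sun−ω_arm) = −71(ω_ring−ω_arm),  ω_ring = 0, ω_sun = 1
13(1−ω_arm) = −71(0−ω_arm)  ⇒  84·ω_arm = 13  ⇒  ω_arm = 13/84
scale: ω_arm = 13/84 × 2451 rpm = +379.3214 rpm

+379.3214 rpm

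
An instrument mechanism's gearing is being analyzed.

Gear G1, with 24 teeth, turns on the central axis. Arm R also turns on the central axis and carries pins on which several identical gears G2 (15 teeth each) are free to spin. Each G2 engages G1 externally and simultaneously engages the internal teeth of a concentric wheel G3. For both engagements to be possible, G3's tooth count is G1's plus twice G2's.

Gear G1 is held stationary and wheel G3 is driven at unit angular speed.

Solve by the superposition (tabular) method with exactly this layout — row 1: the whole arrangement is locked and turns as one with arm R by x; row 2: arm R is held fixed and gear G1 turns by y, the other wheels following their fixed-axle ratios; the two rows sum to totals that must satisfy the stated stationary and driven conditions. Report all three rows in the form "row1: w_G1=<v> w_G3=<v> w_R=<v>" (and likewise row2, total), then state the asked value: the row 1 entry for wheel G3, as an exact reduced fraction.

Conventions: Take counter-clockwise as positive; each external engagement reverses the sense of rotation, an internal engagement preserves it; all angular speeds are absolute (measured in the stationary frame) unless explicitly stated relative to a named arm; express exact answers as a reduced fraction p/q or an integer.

row1: w_G1=9/13 w_G3=9/13 w_R=9/13
row2: w_G1=-9/13 w_G3=4/13 w_R=0
total: w_G1=0 w_G3=1 w_R=9/13
asked value: 9/13

planetary set (24T centre, 15T on arm, 54T internal) — Willis relation
row 1 — lock + rotate with arm: ω_sun = ω_ring = ω_arm = x
superposition row 2 [arm held]: sun y, ring −(24/54)·y, arm 0
boundary: total ω_sun = x + y = 0 and total ω_ring = x − (24/54)·y = 1  ⇒  y = -9/13, x = 9/13
row 2 ring = −(24/54)·(-9/13) = 4/13
totals (row 1 + row 2): sun 9/13 + (-9/13) = 0, ring 9/13 + 4/13 = 1, arm 9/13 + 0 = 9/13
asked cell (row1, ring) = 9/13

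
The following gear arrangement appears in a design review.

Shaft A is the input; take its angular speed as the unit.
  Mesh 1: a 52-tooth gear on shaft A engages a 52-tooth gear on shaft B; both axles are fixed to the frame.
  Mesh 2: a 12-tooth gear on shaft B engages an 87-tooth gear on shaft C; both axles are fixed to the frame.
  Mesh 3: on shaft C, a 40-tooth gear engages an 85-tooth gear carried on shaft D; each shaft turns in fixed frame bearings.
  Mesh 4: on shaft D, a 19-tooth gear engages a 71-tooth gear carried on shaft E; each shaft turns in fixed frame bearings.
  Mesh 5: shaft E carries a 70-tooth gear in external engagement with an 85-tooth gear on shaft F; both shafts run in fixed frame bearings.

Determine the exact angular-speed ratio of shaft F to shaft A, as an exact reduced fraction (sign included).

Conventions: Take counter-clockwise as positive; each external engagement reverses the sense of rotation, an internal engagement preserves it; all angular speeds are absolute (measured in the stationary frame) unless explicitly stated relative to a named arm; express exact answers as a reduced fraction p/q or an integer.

-8512/595051

class = fixed-axis compound train [5 meshes; 5 ratios multiply, 5 sense flips]
mesh 1 [52T→52T]: running ratio 1, sense −
mesh 2 [12T→87T]: running ratio 4/29, sense +
mesh 3 [40T→85T]: running ratio 32/493, sense −
mesh 4 [19T→71T]: running ratio 608/35003, sense +
mesh 5 [70T→85T]: running ratio 8512/595051, sense −
ω_out/ω_in = -8512/595051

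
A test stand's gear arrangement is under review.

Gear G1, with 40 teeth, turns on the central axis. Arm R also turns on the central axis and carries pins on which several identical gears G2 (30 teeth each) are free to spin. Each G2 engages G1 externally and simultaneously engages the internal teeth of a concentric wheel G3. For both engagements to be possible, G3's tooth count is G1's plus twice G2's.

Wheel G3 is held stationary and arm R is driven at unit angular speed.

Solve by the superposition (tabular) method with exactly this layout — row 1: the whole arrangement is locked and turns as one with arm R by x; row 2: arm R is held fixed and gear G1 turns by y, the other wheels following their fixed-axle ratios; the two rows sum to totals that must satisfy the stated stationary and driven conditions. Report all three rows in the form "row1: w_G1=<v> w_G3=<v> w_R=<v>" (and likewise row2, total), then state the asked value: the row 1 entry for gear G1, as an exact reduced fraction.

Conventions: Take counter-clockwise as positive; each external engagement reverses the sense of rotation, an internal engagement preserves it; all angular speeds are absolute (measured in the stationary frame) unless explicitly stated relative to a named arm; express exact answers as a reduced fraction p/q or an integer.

planetary set (40T centre, 30T on arm, 100T internal) — Willis relation
superposition row 1 [locked train]: every member turns x
row 2: sun turns y, ring = −(40/100)·y, arm 0
boundary: total ω_ring = x − (40/100)·y = 0 and total ω_arm = x = 1  ⇒  y = 5/2, x = 1
row 2 ring = −(40/100)·5/2 = -1
totals (row 1 + row 2): sun 1 + 5/2 = 7/2, ring 1 + (-1) = 0, arm 1 + 0 = 1
asked cell (row1, sun) = 1

row1: w_G1=1 w_G3=1 w_R=1
row2: w_G1=5/2 w_G3=-1 w_R=0
total: w_G1=7/2 w_G3=0 w_R=1
asked value: 1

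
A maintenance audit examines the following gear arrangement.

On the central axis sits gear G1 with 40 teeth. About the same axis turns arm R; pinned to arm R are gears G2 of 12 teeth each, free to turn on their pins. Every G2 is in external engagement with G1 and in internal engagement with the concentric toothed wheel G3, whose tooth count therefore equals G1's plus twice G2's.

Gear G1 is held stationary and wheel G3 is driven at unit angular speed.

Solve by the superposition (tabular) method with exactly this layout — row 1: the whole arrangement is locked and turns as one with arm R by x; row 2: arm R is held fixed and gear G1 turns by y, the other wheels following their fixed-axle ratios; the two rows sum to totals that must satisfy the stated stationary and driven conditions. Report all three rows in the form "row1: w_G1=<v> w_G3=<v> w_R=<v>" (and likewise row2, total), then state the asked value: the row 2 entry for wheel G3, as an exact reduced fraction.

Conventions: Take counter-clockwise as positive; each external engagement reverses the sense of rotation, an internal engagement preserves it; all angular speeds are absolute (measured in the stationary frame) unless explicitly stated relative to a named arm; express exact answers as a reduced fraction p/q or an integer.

row1: w_G1=8/13 w_G3=8/13 w_R=8/13
row2: w_G1=-8/13 w_G3=5/13 w_R=0
total: w_G1=0 w_G3=1 w_R=8/13
asked value: 5/13

recognized (axles ride arm R): planetary set, 40/12/64 teeth
row 1 (train locked, turned with arm): all members turn x
row 2 — arm fixed, fixed-axis ratios: sun y, ring −(40/64)·y, arm 0
boundary: total ω_sun = x + y = 0 and total ω_ring = x − (40/64)·y = 1  ⇒  y = -8/13, x = 8/13
row 2 ring = −(40/64)·(-8/13) = 5/13
totals (row 1 + row 2): sun 8/13 + (-8/13) = 0, ring 8/13 + 5/13 = 1, arm 8/13 + 0 = 8/13
asked cell (row2, ring) = 5/13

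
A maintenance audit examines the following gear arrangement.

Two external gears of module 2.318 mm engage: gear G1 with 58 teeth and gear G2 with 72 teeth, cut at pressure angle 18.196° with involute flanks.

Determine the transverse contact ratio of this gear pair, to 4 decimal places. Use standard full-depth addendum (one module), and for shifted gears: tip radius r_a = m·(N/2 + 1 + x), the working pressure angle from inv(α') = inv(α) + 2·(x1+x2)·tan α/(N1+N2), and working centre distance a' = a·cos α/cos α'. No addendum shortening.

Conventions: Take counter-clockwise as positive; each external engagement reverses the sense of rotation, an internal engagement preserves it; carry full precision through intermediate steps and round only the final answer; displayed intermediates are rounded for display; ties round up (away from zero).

1.9089

class = single-mesh tooth geometry [involute pair 58T × 72T, m = 2.318]
base radii: r_b1 = 63.860487, r_b2 = 79.275087
tip radii: r_a1 = 69.540000, r_a2 = 85.766000
no profile shift: α' = α, a' = a
action lengths: √(r_a1²−r_b1²) = 27.525439, √(r_a2²−r_b2²) = 32.730220
base pitch p_b = π·m·cos α = 6.918056
CR = (27.525439 + 32.730220 − 150.670000·sin 18.19600°)/6.918056 = 1.908939
contact ratio ≈ 1.9089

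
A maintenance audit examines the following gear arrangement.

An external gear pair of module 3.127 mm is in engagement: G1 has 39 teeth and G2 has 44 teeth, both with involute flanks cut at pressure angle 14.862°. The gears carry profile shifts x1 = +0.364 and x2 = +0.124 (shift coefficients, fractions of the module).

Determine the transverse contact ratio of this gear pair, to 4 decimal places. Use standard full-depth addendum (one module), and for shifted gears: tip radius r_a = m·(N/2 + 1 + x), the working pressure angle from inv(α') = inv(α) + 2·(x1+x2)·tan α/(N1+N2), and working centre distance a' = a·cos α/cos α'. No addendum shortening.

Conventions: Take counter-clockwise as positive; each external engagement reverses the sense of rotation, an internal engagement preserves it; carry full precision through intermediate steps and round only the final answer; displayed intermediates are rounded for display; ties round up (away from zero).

recognized (one external pair, fixed centres): single-mesh tooth geometry, m = 3.127, N1 = 39, N2 = 44
base radii: r_b1 = 58.936617, r_b2 = 66.492593
tip radii: r_a1 = 65.241728, r_a2 = 72.308748
inv(α') = inv(14.862°) + 2·(+0.364+0.124)·tan α/(39+44) = 0.00909903  ⇒  α' = 17.04543°
a' = a·cos α / cos α' = 129.7705·cos 14.862°/cos 17.04543° = 131.192132
action lengths: √(r_a1²−r_b1²) = 27.981392, √(r_a2²−r_b2²) = 28.412851
base pitch p_b = π·m·cos α = 9.495120
CR = (27.981392 + 28.412851 − 131.192132·sin 17.04543°)/9.495120 = 1.889172
contact ratio ≈ 1.8892

1.8892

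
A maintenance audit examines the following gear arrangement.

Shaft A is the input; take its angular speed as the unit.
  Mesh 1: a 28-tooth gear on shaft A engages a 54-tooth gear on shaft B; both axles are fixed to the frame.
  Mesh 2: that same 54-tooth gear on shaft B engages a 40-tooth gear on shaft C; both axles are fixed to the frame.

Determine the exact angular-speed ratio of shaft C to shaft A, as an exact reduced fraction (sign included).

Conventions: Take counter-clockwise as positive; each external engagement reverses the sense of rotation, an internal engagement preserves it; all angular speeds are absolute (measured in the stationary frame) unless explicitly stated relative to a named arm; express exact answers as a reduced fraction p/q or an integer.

class = fixed-axis compound train [2 meshes; 2 ratios multiply, 2 sense flips]
mesh 1 [28T→54T]: running ratio 14/27, sense −
mesh 2 [54T→40T]: running ratio 7/10, sense +
ω_out/ω_in = 7/10

7/10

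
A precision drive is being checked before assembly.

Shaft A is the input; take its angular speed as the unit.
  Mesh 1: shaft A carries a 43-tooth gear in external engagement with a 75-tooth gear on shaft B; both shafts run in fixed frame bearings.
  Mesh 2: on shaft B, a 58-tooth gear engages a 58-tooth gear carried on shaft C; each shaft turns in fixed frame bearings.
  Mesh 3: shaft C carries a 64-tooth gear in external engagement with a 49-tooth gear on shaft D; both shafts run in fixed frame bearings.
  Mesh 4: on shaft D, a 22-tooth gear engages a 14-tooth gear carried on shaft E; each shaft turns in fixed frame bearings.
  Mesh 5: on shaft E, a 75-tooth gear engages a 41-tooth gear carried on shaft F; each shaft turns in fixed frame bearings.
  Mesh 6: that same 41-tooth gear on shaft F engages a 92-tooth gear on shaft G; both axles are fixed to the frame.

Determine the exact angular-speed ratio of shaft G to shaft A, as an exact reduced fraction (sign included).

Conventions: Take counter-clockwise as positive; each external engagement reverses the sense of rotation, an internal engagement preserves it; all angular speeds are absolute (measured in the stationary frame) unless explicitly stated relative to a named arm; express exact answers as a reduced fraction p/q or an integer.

class = fixed-axis compound train [6 meshes; 6 ratios multiply, 6 sense flips]
mesh 1 [43T→75T]: running ratio 43/75, sense −
mesh 2 [58T→58T]: running ratio 43/75, sense +
mesh 3 [64T→49T]: running ratio 2752/3675, sense −
mesh 4 [22T→14T]: running ratio 30272/25725, sense +
mesh 5 [75T→41T]: running ratio 30272/14063, sense −
mesh 6 [41T→92T]: running ratio 7568/7889, sense +
ω_out/ω_in = 7568/7889

7568/7889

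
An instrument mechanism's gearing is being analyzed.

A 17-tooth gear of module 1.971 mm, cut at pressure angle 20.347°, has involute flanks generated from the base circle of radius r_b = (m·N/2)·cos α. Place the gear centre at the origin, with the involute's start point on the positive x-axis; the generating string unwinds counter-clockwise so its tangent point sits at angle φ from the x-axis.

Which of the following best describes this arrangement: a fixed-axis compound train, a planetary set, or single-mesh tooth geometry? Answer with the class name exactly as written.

class = single-mesh tooth geometry [base-circle involute, m = 1.971, 17T]
classification: single-mesh tooth geometry

single-mesh tooth geometry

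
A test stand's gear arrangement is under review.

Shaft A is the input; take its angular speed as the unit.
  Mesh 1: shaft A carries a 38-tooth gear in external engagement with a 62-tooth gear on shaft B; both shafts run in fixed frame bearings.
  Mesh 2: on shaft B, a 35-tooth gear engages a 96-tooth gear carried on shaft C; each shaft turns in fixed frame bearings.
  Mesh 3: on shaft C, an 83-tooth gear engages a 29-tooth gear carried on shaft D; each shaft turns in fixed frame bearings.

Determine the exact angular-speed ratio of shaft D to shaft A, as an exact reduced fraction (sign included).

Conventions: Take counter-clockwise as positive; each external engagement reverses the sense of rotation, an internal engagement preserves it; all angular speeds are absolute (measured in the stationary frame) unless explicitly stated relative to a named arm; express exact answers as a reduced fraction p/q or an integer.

class = fixed-axis compound train [3 meshes; 3 ratios multiply, 3 sense flips]
mesh 1 [38T→62T]: running ratio 19/31, sense −
mesh 2 [35T→96T]: running ratio 665/2976, sense +
mesh 3 [83T→29T]: running ratio 55195/86304, sense −
ω_out/ω_in = -55195/86304

-55195/86304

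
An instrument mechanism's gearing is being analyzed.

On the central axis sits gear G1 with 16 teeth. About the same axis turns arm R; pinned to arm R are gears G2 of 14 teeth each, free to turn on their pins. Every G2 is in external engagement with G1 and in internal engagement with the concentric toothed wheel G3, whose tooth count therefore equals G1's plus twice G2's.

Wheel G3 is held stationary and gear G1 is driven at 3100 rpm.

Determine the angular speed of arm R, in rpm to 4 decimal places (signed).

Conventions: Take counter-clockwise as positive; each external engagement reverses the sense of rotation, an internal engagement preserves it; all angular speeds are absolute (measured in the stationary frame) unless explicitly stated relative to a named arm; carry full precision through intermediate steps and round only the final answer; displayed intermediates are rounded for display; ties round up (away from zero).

+826.6667 rpm

class = planetary set [G3 = 16+2·14 = 44; Willis about the carrier]
normalise by the input: solve with ω_sun = 1, then scale by 3100 rpm
ring teeth: 16 + 2·14 = 44
16(ω_sun−ω_arm) = −44(ω_ring−ω_arm),  ω_ring = 0, ω_sun = 1
16(1−ω_arm) = −44(0−ω_arm)  ⇒  60·ω_arm = 16  ⇒  ω_arm = 4/15
scale: ω_arm = 4/15 × 3100 rpm = +826.6667 rpm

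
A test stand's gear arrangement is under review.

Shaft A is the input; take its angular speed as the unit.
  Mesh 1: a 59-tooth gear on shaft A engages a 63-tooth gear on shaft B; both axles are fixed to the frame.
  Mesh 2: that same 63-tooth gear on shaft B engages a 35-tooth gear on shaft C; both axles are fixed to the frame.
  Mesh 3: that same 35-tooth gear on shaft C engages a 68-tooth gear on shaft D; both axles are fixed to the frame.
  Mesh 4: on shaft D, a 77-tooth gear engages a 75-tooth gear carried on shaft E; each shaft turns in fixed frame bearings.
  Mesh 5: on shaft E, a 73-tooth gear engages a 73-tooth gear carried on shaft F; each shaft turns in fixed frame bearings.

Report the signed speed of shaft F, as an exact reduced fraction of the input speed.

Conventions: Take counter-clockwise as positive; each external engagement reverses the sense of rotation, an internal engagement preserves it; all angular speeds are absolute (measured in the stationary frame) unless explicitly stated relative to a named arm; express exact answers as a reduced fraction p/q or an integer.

5-mesh fixed-axis compound train (all bearings frame-fixed)
mesh 1 [59T→63T]: |ω|/ω_in = 1×59/63 = 59/63, sense flips to −
mesh 2 [63T→35T]: |ω|/ω_in = (59/63)×63/35 = 59/35, sense flips to +
mesh 3 [35T→68T]: |ω|/ω_in = (59/35)×35/68 = 59/68, sense flips to −
mesh 4 [77T→75T]: |ω|/ω_in = (59/68)×77/75 = 4543/5100, sense flips to +
mesh 5 [73T→73T]: |ω|/ω_in = (4543/5100)×73/73 = 4543/5100, sense flips to −
signed output speed (× input speed) = -4543/5100

-4543/5100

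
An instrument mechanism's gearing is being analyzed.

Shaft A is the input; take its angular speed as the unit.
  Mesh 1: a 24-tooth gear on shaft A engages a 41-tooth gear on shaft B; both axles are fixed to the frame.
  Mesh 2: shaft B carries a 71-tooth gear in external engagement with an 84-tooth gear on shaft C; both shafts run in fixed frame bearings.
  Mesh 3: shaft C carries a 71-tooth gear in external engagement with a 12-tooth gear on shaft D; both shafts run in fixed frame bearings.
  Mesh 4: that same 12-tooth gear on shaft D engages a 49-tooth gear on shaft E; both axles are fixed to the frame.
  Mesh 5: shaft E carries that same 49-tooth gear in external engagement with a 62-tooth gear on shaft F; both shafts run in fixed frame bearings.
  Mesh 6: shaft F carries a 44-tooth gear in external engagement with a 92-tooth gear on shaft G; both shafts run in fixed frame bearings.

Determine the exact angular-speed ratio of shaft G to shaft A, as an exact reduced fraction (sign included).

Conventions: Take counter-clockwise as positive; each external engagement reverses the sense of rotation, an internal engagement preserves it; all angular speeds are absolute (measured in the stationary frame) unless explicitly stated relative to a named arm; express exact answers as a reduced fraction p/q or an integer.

class = fixed-axis compound train [6 meshes; 6 ratios multiply, 6 sense flips]
mesh 1 [24T→41T]: running ratio 24/41, sense −
mesh 2 [71T→84T]: running ratio 142/287, sense +
mesh 3 [71T→12T]: running ratio 5041/1722, sense −
mesh 4 [12T→49T]: running ratio 10082/14063, sense +
mesh 5 [49T→62T]: running ratio 5041/8897, sense −
mesh 6 [44T→92T]: running ratio 55451/204631, sense +
ω_out/ω_in = 55451/204631

55451/204631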